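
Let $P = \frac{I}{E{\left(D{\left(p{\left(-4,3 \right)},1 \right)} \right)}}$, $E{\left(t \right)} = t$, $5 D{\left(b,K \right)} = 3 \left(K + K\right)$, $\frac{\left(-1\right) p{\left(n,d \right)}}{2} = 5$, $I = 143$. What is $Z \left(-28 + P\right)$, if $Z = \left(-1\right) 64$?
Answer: $- \frac{17504}{3} \approx -5834.7$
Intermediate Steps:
$p{\left(n,d \right)} = -10$ ($p{\left(n,d \right)} = \left(-2\right) 5 = -10$)
$D{\left(b,K \right)} = \frac{6 K}{5}$ ($D{\left(b,K \right)} = \frac{3 \left(K + K\right)}{5} = \frac{3 \cdot 2 K}{5} = \frac{6 K}{5}$)
$Z = -64$
$P = \frac{715}{6}$ ($P = \frac{143}{\frac{6}{5} \cdot 1} = \frac{143}{\frac{6}{5}} = 143 \cdot \frac{5}{6} = \frac{715}{6} \approx 119.17$)
$Z \left(-28 + P\right) = - 64 \left(-28 + \frac{715}{6}\right) = \left(-64\right) \frac{547}{6} = - \frac{17504}{3}$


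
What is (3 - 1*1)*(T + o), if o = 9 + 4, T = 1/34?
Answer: 443/17 ≈ 26.059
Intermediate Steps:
T = 1/34 ≈ 0.029412
o = 13
(3 - 1*1)*(T + o) = (3 - 1*1)*(1/34 + 13) = (3 - 1)*(443/34) = 2*(443/34) = 443/17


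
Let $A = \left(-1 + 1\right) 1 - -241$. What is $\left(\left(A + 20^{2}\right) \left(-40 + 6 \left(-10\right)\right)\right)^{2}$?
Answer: $4108810000$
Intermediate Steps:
$A = 241$ ($A = 0 \cdot 1 + 241 = 0 + 241 = 241$)
$\left(\left(A + 20^{2}\right) \left(-40 + 6 \left(-10\right)\right)\right)^{2} = \left(\left(241 + 20^{2}\right) \left(-40 + 6 \left(-10\right)\right)\right)^{2} = \left(\left(241 + 400\right) \left(-40 - 60\right)\right)^{2} = \left(641 \left(-100\right)\right)^{2} = \left(-64100\right)^{2} = 4108810000$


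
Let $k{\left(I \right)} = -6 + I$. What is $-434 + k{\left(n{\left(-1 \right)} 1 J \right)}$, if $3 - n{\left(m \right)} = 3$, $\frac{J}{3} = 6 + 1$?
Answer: $-440$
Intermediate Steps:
$J = 21$ ($J = 3 \left(6 + 1\right) = 3 \cdot 7 = 21$)
$n{\left(m \right)} = 0$ ($n{\left(m \right)} = 3 - 3 = 0$)
$-434 + k{\left(n{\left(-1 \right)} 1 J \right)} = -434 - \left(6 - 0 \cdot 1 \cdot 21\right) = -434 + \left(-6 + 0 \cdot 21\right) = -434 + \left(-6 + 0\right) = -434 - 6 = -440$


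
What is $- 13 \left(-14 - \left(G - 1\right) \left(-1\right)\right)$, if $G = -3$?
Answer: $234$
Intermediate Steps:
$- 13 \left(-14 - \left(G - 1\right) \left(-1\right)\right) = - 13 \left(-14 - \left(-3 - 1\right) \left(-1\right)\right) = - 13 \left(-14 - \left(-4\right) \left(-1\right)\right) = - 13 \left(-14 - 4\right) = \left(-13\right) \left(-18\right) = 234$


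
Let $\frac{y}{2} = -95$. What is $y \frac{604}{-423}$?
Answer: $\frac{114760}{423} \approx 271.3$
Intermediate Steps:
$y = -190$ ($y = 2 \left(-95\right) = -190$)
$y \frac{604}{-423} = - 190 \frac{604}{-423} = - 190 \cdot 604 \left(- \frac{1}{423}\right) = \left(-190\right) \left(- \frac{604}{423}\right) = \frac{114760}{423}$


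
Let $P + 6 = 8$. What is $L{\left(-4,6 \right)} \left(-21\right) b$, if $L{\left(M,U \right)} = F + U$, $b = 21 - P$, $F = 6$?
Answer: $-4788$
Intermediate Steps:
$P = 2$ ($P = -6 + 8 = 2$)
$b = 19$ ($b = 21 - 2 = 19$)
$L{\left(M,U \right)} = 6 + U$
$L{\left(-4,6 \right)} \left(-21\right) b = \left(6 + 6\right) \left(-21\right) 19 = 12 \left(-21\right) 19 = \left(-252\right) 19 = -4788$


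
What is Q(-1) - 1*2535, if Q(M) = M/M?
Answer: -2534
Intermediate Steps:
Q(M) = 1
Q(-1) - 1*2535 = 1 - 1*2535 = 1 - 2535 = -2534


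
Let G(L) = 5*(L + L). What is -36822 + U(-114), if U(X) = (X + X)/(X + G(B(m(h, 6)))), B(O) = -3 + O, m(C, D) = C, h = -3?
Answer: -1067800/29 ≈ -36821.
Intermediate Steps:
G(L) = 10*L (G(L) = 5*(2*L) = 10*L)
U(X) = 2*X/(-60 + X) (U(X) = (X + X)/(X + 10*(-3 - 3)) = (2*X)/(X + 10*(-6)) = (2*X)/(X - 60) = (2*X)/(-60 + X) = 2*X/(-60 + X))
-36822 + U(-114) = -36822 + 2*(-114)/(-60 - 114) = -36822 + 2*(-114)/(-174) = -36822 + 2*(-114)*(-1/174) = -36822 + 38/29 = -1067800/29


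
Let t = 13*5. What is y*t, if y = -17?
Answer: -1105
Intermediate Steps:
t = 65
y*t = -17*65 = -1105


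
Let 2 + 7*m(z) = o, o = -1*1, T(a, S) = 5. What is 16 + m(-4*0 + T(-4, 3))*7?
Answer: 13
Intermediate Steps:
o = -1
m(z) = -3/7 (m(z) = -2/7 + (⅐)*(-1) = -2/7 - ⅐ = -3/7)
16 + m(-4*0 + T(-4, 3))*7 = 16 - 3/7*7 = 16 - 3 = 13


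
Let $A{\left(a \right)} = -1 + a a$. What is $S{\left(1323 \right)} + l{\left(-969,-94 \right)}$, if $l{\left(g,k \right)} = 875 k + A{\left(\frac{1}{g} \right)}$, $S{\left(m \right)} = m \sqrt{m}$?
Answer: $- \frac{77230481210}{938961} + 27783 \sqrt{3} \approx -34129.0$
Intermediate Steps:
$A{\left(a \right)} = -1 + a^{2}$
$S{\left(m \right)} = m^{\frac{3}{2}}$
$l{\left(g,k \right)} = -1 + \frac{1}{g^{2}} + 875 k$ ($l{\left(g,k \right)} = 875 k + \left(-1 + \left(\frac{1}{g}\right)^{2}\right) = 875 k - \left(1 - \frac{1}{g^{2}}\right) = -1 + \frac{1}{g^{2}} + 875 k$)
$S{\left(1323 \right)} + l{\left(-969,-94 \right)} = 1323^{\frac{3}{2}} + \left(-1 + \frac{1}{938961} + 875 \left(-94\right)\right) = 27783 \sqrt{3} - \frac{77230481210}{938961} = - \frac{77230481210}{938961} + 27783 \sqrt{3}$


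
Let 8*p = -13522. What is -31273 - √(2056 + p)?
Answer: -31273 - √1463/2 ≈ -31292.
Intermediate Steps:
p = -6761/4 (p = (⅛)*(-13522) = -6761/4 ≈ -1690.3)
-31273 - √(2056 + p) = -31273 - √(2056 - 6761/4) = -31273 - √(1463/4) = -31273 - √1463/2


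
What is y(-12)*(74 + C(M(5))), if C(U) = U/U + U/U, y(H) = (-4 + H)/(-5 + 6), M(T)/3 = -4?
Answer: -1216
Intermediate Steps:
M(T) = -12 (M(T) = 3*(-4) = -12)
y(H) = -4 + H (y(H) = (-4 + H)/1 = (-4 + H)*1 = -4 + H)
C(U) = 2 (C(U) = 1 + 1 = 2)
y(-12)*(74 + C(M(5))) = (-4 - 12)*(74 + 2) = -16*76 = -1216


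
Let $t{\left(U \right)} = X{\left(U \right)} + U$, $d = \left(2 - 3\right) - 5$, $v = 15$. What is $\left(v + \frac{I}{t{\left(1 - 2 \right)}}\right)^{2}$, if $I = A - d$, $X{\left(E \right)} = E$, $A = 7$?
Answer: $\frac{289}{4} \approx 72.25$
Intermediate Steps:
$d = -6$ ($d = -1 - 5 = -6$)
$I = 13$ ($I = 7 - -6 = 7 + 6 = 13$)
$t{\left(U \right)} = 2 U$ ($t{\left(U \right)} = U + U = 2 U$)
$\left(v + \frac{I}{t{\left(1 - 2 \right)}}\right)^{2} = \left(15 + \frac{13}{2 \left(1 - 2\right)}\right)^{2} = \left(15 + \frac{13}{2 \left(-1\right)}\right)^{2} = \left(15 + \frac{13}{-2}\right)^{2} = \left(15 + 13 \left(- \frac{1}{2}\right)\right)^{2} = \left(15 - \frac{13}{2}\right)^{2} = \left(\frac{17}{2}\right)^{2} = \frac{289}{4}$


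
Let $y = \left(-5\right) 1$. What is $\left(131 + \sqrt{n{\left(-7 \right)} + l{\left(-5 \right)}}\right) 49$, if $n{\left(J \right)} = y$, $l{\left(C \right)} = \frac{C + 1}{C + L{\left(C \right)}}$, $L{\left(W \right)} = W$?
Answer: $6419 + \frac{49 i \sqrt{115}}{5} \approx 6419.0 + 105.09 i$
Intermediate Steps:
$l{\left(C \right)} = \frac{1 + C}{2 C}$ ($l{\left(C \right)} = \frac{C + 1}{C + C} = \frac{1 + C}{2 C}$)
$y = -5$
$n{\left(J \right)} = -5$
$\left(131 + \sqrt{n{\left(-7 \right)} + l{\left(-5 \right)}}\right) 49 = \left(131 + \sqrt{-5 + \frac{1 - 5}{2 \left(-5\right)}}\right) 49 = \left(131 + \sqrt{-5 + \frac{1}{2} \left(- \frac{1}{5}\right) \left(-4\right)}\right) 49 = \left(131 + \sqrt{-5 + \frac{2}{5}}\right) 49 = \left(131 + \sqrt{- \frac{23}{5}}\right) 49 = \left(131 + \frac{i \sqrt{115}}{5}\right) 49 = 6419 + \frac{49 i \sqrt{115}}{5}$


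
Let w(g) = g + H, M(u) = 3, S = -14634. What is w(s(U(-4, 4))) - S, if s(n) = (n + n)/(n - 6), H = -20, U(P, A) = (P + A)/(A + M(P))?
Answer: 14614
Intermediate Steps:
U(P, A) = (A + P)/(3 + A) (U(P, A) = (P + A)/(A + 3) = (A + P)/(3 + A))
s(n) = 2*n/(-6 + n) (s(n) = (2*n)/(-6 + n) = 2*n/(-6 + n))
w(g) = -20 + g (w(g) = g - 20 = -20 + g)
w(s(U(-4, 4))) - S = (-20 + 2*((4 - 4)/(3 + 4))/(-6 + (4 - 4)/(3 + 4))) - 1*(-14634) = (-20 + 2*(0/7)/(-6 + 0/7)) + 14634 = (-20 + 2*((1/7)*0)/(-6 + (1/7)*0)) + 14634 = (-20 + 2*0/(-6 + 0)) + 14634 = (-20 + 2*0/(-6)) + 14634 = (-20 + 2*0*(-1/6)) + 14634 = (-20 + 0) + 14634 = -20 + 14634 = 14614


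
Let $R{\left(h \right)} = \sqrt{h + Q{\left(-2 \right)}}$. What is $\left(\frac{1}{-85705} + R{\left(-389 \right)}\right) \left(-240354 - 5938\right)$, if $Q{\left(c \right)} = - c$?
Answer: $\frac{246292}{85705} - 738876 i \sqrt{43} \approx 2.8737 - 4.8451 \cdot 10^{6} i$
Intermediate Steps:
$R{\left(h \right)} = \sqrt{2 + h}$ ($R{\left(h \right)} = \sqrt{h - -2} = \sqrt{h + 2} = \sqrt{2 + h}$)
$\left(\frac{1}{-85705} + R{\left(-389 \right)}\right) \left(-240354 - 5938\right) = \left(\frac{1}{-85705} + \sqrt{2 - 389}\right) \left(-240354 - 5938\right) = \left(- \frac{1}{85705} + \sqrt{-387}\right) \left(-246292\right) = \left(- \frac{1}{85705} + 3 i \sqrt{43}\right) \left(-246292\right) = \frac{246292}{85705} - 738876 i \sqrt{43}$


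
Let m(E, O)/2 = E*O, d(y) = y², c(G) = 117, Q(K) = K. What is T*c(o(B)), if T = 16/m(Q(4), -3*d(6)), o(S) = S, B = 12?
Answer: -13/6 ≈ -2.1667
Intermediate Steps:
m(E, O) = 2*E*O (m(E, O) = 2*(E*O) = 2*E*O)
T = -1/54 (T = 16/((2*4*(-3*6²))) = 16/((2*4*(-3*36))) = 16/((2*4*(-108))) = 16/(-864) = 16*(-1/864) = -1/54 ≈ -0.018519)
T*c(o(B)) = -1/54*117 = -13/6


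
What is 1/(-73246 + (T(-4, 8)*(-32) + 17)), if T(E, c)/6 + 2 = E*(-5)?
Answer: -1/76685 ≈ -1.3040e-5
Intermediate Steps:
T(E, c) = -12 - 30*E (T(E, c) = -12 + 6*(E*(-5)) = -12 + 6*(-5*E) = -12 - 30*E)
1/(-73246 + (T(-4, 8)*(-32) + 17)) = 1/(-73246 + ((-12 - 30*(-4))*(-32) + 17)) = 1/(-73246 + ((-12 + 120)*(-32) + 17)) = 1/(-73246 + (108*(-32) + 17)) = 1/(-73246 + (-3456 + 17)) = 1/(-73246 - 3439) = 1/(-76685) = -1/76685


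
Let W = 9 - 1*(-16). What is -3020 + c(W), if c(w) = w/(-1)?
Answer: -3045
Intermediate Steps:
W = 25 (W = 9 + 16 = 25)
c(w) = -w (c(w) = w*(-1) = -w)
-3020 + c(W) = -3020 - 1*25 = -3020 - 25 = -3045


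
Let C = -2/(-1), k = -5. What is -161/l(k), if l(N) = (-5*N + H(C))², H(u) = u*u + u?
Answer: -161/961 ≈ -0.16753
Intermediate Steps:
C = 2 (C = -2*(-1) = 2)
H(u) = u + u² (H(u) = u² + u = u + u²)
l(N) = (6 - 5*N)² (l(N) = (-5*N + 2*(1 + 2))² = (-5*N + 2*3)² = (-5*N + 6)² = (6 - 5*N)²)
-161/l(k) = -161/(-6 + 5*(-5))² = -161/(-6 - 25)² = -161/((-31)²) = -161/961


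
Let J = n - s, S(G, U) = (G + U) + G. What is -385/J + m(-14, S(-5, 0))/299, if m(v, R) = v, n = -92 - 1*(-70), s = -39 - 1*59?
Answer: -116179/22724 ≈ -5.1126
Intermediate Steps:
s = -98 (s = -39 - 59 = -98)
n = -22 (n = -92 + 70 = -22)
S(G, U) = U + 2*G
J = 76 (J = -22 - 1*(-98) = -22 + 98 = 76)
-385/J + m(-14, S(-5, 0))/299 = -385/76 - 14/299 = -116179/22724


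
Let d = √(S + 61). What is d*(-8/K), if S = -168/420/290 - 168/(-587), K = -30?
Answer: 8*√110995441406/1276725 ≈ 2.0876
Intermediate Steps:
S = 121213/425575 (S = -168*1/420*(1/290) - 168*(-1/587) = -⅖*1/290 + 168/587 = -1/725 + 168/587 = 121213/425575 ≈ 0.28482)
d = 2*√110995441406/85115 (d = √(121213/425575 + 61) = √(26081288/425575) = 2*√110995441406/85115 ≈ 7.8285)
d*(-8/K) = (2*√110995441406/85115)*(-8/(-30)) = (2*√110995441406/85115)*(-8*(-1/30)) = (2*√110995441406/85115)*(4/15) = 8*√110995441406/1276725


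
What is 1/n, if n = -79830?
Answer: -1/79830 ≈ -1.2527e-5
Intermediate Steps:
1/n = 1/(-79830) = -1/79830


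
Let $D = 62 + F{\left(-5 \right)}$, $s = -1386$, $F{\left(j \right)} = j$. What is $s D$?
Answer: $-79002$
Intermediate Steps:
$D = 57$ ($D = 62 - 5 = 57$)
$s D = \left(-1386\right) 57 = -79002$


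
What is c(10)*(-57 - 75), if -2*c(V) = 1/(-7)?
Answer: -66/7 ≈ -9.4286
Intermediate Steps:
c(V) = 1/14 (c(V) = -½/(-7) = -½*(-⅐) = 1/14)
c(10)*(-57 - 75) = (-57 - 75)/14 = (1/14)*(-132) = -66/7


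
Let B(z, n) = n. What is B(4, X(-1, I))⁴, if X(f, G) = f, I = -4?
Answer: 1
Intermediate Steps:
B(4, X(-1, I))⁴ = (-1)⁴ = 1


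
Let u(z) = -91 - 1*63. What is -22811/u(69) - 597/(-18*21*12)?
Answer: 2465777/16632 ≈ 148.25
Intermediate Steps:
u(z) = -154 (u(z) = -91 - 63 = -154)
-22811/u(69) - 597/(-18*21*12) = -22811/(-154) - 597/(-18*21*12) = -22811*(-1/154) - 597/((-378*12)) = 22811/154 - 597/(-4536) = 22811/154 - 597*(-1/4536) = 22811/154 + 199/1512 = 2465777/16632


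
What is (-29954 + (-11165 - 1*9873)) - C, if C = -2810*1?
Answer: -48182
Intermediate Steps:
C = -2810
(-29954 + (-11165 - 1*9873)) - C = (-29954 + (-11165 - 1*9873)) - 1*(-2810) = (-29954 + (-11165 - 9873)) + 2810 = (-29954 - 21038) + 2810 = -50992 + 2810 = -48182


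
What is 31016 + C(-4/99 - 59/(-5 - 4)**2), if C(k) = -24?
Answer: 30992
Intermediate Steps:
31016 + C(-4/99 - 59/(-5 - 4)**2) = 31016 - 24 = 30992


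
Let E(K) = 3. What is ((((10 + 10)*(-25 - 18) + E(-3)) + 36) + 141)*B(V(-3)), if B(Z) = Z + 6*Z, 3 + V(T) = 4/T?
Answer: 61880/3 ≈ 20627.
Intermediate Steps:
V(T) = -3 + 4/T
B(Z) = 7*Z
((((10 + 10)*(-25 - 18) + E(-3)) + 36) + 141)*B(V(-3)) = ((((10 + 10)*(-25 - 18) + 3) + 36) + 141)*(7*(-3 + 4/(-3))) = (((20*(-43) + 3) + 36) + 141)*(7*(-3 + 4*(-⅓))) = (((-860 + 3) + 36) + 141)*(7*(-3 - 4/3)) = ((-857 + 36) + 141)*(7*(-13/3)) = (-821 + 141)*(-91/3) = -680*(-91/3) = 61880/3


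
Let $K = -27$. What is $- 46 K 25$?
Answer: $31050$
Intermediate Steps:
$- 46 K 25 = \left(-46\right) \left(-27\right) 25 = 1242 \cdot 25 = 31050$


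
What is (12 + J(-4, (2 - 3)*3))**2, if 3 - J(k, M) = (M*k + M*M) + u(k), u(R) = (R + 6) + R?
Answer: 16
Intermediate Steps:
u(R) = 6 + 2*R (u(R) = (6 + R) + R = 6 + 2*R)
J(k, M) = -3 - M**2 - 2*k - M*k (J(k, M) = 3 - ((M*k + M*M) + (6 + 2*k)) = 3 - ((M*k + M**2) + (6 + 2*k)) = 3 - ((M**2 + M*k) + (6 + 2*k)) = 3 - (6 + M**2 + 2*k + M*k) = 3 + (-6 - M**2 - 2*k - M*k) = -3 - M**2 - 2*k - M*k)
(12 + J(-4, (2 - 3)*3))**2 = (12 + (-3 - ((2 - 3)*3)**2 - 2*(-4) - 1*(2 - 3)*3*(-4)))**2 = (12 + (-3 - (-1*3)**2 + 8 - 1*(-1*3)*(-4)))**2 = (12 + (-3 - 1*(-3)**2 + 8 - 1*(-3)*(-4)))**2 = (12 + (-3 - 1*9 + 8 - 12))**2 = (12 + (-3 - 9 + 8 - 12))**2 = (12 - 16)**2 = (-4)**2 = 16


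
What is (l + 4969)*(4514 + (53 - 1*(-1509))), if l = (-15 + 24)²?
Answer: 30683800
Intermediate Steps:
l = 81 (l = 9² = 81)
(l + 4969)*(4514 + (53 - 1*(-1509))) = (81 + 4969)*(4514 + (53 - 1*(-1509))) = 5050*(4514 + (53 + 1509)) = 5050*(4514 + 1562) = 5050*6076 = 30683800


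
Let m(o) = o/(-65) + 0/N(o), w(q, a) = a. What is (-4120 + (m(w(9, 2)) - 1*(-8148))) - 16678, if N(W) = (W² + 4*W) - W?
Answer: -822252/65 ≈ -12650.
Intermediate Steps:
N(W) = W² + 3*W
m(o) = -o/65 (m(o) = o/(-65) + 0/((o*(3 + o))) = o*(-1/65) + 0*(1/(o*(3 + o))) = -o/65 + 0 = -o/65)
(-4120 + (m(w(9, 2)) - 1*(-8148))) - 16678 = (-4120 + (-1/65*2 - 1*(-8148))) - 16678 = (-4120 + (-2/65 + 8148)) - 16678 = (-4120 + 529618/65) - 16678 = 261818/65 - 16678 = -822252/65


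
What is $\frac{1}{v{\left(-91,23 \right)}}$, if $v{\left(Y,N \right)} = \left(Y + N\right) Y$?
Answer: $\frac{1}{6188} \approx 0.0001616$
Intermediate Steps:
$v{\left(Y,N \right)} = Y \left(N + Y\right)$ ($v{\left(Y,N \right)} = \left(N + Y\right) Y = Y \left(N + Y\right)$)
$\frac{1}{v{\left(-91,23 \right)}} = \frac{1}{\left(-91\right) \left(23 - 91\right)} = \frac{1}{\left(-91\right) \left(-68\right)} = \frac{1}{6188}$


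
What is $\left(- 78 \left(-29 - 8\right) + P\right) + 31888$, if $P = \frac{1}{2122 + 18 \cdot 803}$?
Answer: $\frac{576413825}{16576} \approx 34774.0$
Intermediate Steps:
$P = \frac{1}{16576}$ ($P = \frac{1}{2122 + 14454} = \frac{1}{16576} \approx 6.0328 \cdot 10^{-5}$)
$\left(- 78 \left(-29 - 8\right) + P\right) + 31888 = \left(- 78 \left(-29 - 8\right) + \frac{1}{16576}\right) + 31888 = \left(\left(-78\right) \left(-37\right) + \frac{1}{16576}\right) + 31888 = \left(2886 + \frac{1}{16576}\right) + 31888 = \frac{47838337}{16576} + 31888 = \frac{576413825}{16576}$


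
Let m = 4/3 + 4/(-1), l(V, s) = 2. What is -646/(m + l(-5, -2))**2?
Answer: -2907/2 ≈ -1453.5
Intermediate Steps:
m = -8/3 (m = 4*(1/3) + 4*(-1) = 4/3 - 4 = -8/3 ≈ -2.6667)
-646/(m + l(-5, -2))**2 = -646/(-8/3 + 2)**2 = -646/((-2/3)**2) = -646/4/9 = -646*9/4 = -2907/2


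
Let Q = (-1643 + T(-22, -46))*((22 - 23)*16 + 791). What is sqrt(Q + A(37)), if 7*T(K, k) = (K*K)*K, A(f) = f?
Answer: 4*I*sqrt(7509782)/7 ≈ 1565.9*I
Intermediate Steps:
T(K, k) = K**3/7 (T(K, k) = ((K*K)*K)/7 = (K**2*K)/7 = K**3/7)
Q = -17165475/7 (Q = (-1643 + (1/7)*(-22)**3)*((22 - 23)*16 + 791) = (-1643 + (1/7)*(-10648))*(-1*16 + 791) = (-1643 - 10648/7)*(-16 + 791) = -22149/7*775 = -17165475/7 ≈ -2.4522e+6)
sqrt(Q + A(37)) = sqrt(-17165475/7 + 37) = sqrt(-17165216/7) = 4*I*sqrt(7509782)/7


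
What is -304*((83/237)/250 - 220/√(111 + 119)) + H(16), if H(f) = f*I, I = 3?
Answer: 1409384/29625 + 6688*√230/23 ≈ 4457.5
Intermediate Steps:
H(f) = 3*f (H(f) = f*3 = 3*f)
-304*((83/237)/250 - 220/√(111 + 119)) + H(16) = -304*((83/237)/250 - 220/√(111 + 119)) + 3*16 = -304*((83*(1/237))*(1/250) - 220*√230/230) + 48 = -304*((83/237)*(1/250) - 22*√230/23) + 48 = -304*(83/59250 - 22*√230/23) + 48 = (-12616/29625 + 6688*√230/23) + 48 = 1409384/29625 + 6688*√230/23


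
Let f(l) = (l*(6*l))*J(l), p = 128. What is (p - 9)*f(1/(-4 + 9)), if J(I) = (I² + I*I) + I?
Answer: 4998/625 ≈ 7.9968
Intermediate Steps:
J(I) = I + 2*I² (J(I) = (I² + I²) + I = 2*I² + I = I + 2*I²)
f(l) = 6*l³*(1 + 2*l) (f(l) = (l*(6*l))*(l*(1 + 2*l)) = (6*l²)*(l*(1 + 2*l)) = 6*l³*(1 + 2*l))
(p - 9)*f(1/(-4 + 9)) = (128 - 9)*((1/(-4 + 9))³*(6 + 12/(-4 + 9))) = 119*((1/5)³*(6 + 12/5)) = 119*((⅕)³*(6 + 12*(⅕))) = 119*((6 + 12/5)/125) = 119*((1/125)*(42/5)) = 119*(42/625) = 4998/625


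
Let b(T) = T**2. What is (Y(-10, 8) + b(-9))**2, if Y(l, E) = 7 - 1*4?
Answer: 7056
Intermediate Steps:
Y(l, E) = 3 (Y(l, E) = 7 - 4 = 3)
(Y(-10, 8) + b(-9))**2 = (3 + (-9)**2)**2 = (3 + 81)**2 = 84**2 = 7056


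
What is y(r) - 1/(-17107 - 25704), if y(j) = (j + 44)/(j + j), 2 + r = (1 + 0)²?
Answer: -1840871/85622 ≈ -21.500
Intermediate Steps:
r = -1 (r = -2 + (1 + 0)² = -2 + 1² = -2 + 1 = -1)
y(j) = (44 + j)/(2*j) (y(j) = (44 + j)/((2*j)) = (44 + j)*(1/(2*j)) = (44 + j)/(2*j))
y(r) - 1/(-17107 - 25704) = (½)*(44 - 1)/(-1) - 1/(-17107 - 25704) = (½)*(-1)*43 - 1/(-42811) = -43/2 - 1*(-1/42811) = -43/2 + 1/42811 = -1840871/85622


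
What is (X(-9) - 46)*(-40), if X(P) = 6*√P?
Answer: 1840 - 720*I ≈ 1840.0 - 720.0*I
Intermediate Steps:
(X(-9) - 46)*(-40) = (6*√(-9) - 46)*(-40) = (6*(3*I) - 46)*(-40) = (18*I - 46)*(-40) = (-46 + 18*I)*(-40) = 1840 - 720*I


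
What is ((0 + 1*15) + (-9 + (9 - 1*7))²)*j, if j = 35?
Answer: 2240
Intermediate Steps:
((0 + 1*15) + (-9 + (9 - 1*7))²)*j = ((0 + 1*15) + (-9 + (9 - 1*7))²)*35 = ((0 + 15) + (-9 + (9 - 7))²)*35 = (15 + (-9 + 2)²)*35 = (15 + (-7)²)*35 = (15 + 49)*35 = 64*35 = 2240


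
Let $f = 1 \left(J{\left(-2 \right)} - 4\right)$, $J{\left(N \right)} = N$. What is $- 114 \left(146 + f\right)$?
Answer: $-15960$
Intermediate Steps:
$f = -6$ ($f = 1 \left(-2 - 4\right) = 1 \left(-6\right) = -6$)
$- 114 \left(146 + f\right) = - 114 \left(146 - 6\right) = \left(-114\right) 140 = -15960$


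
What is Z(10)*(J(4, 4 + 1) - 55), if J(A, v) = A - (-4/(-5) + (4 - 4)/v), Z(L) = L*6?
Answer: -3108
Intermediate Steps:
Z(L) = 6*L
J(A, v) = -4/5 + A (J(A, v) = A - (-4*(-1/5) + 0/v) = A - (4/5 + 0) = A - 1*4/5 = A - 4/5 = -4/5 + A)
Z(10)*(J(4, 4 + 1) - 55) = (6*10)*((-4/5 + 4) - 55) = 60*(16/5 - 55) = 60*(-259/5) = -3108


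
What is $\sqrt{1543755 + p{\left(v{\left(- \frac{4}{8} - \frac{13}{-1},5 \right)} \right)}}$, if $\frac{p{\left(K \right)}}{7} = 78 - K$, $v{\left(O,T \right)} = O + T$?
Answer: $\frac{\sqrt{6176714}}{2} \approx 1242.7$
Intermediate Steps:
$p{\left(K \right)} = 546 - 7 K$ ($p{\left(K \right)} = 7 \left(78 - K\right) = 546 - 7 K$)
$\sqrt{1543755 + p{\left(v{\left(- \frac{4}{8} - \frac{13}{-1},5 \right)} \right)}} = \sqrt{1543755 + \left(546 - 7 \left(\left(- \frac{4}{8} - \frac{13}{-1}\right) + 5\right)\right)} = \sqrt{1543755 + \left(546 - 7 \left(\left(\left(-4\right) \frac{1}{8} - -13\right) + 5\right)\right)} = \sqrt{1543755 + \left(546 - 7 \left(\left(- \frac{1}{2} + 13\right) + 5\right)\right)} = \sqrt{1543755 + \left(546 - 7 \left(\frac{25}{2} + 5\right)\right)} = \sqrt{1543755 + \left(546 - \frac{245}{2}\right)} = \sqrt{1543755 + \frac{847}{2}} = \sqrt{\frac{3088357}{2}} = \frac{\sqrt{6176714}}{2}$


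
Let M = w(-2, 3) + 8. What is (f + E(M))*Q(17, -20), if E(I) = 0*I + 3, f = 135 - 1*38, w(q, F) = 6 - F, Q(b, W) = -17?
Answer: -1700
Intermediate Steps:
f = 97 (f = 135 - 38 = 97)
M = 11 (M = (6 - 1*3) + 8 = (6 - 3) + 8 = 3 + 8 = 11)
E(I) = 3 (E(I) = 0 + 3 = 3)
(f + E(M))*Q(17, -20) = (97 + 3)*(-17) = 100*(-17) = -1700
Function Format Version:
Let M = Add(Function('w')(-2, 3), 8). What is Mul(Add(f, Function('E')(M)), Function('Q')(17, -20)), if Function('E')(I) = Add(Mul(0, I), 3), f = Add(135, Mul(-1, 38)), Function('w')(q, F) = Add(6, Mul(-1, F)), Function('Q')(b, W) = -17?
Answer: -1700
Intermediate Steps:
f = 97 (f = Add(135, -38) = 97)
M = 11 (M = Add(Add(6, Mul(-1, 3)), 8) = Add(Add(6, -3), 8) = Add(3, 8) = 11)
Function('E')(I) = 3 (Function('E')(I) = Add(0, 3) = 3)
Mul(Add(f, Function('E')(M)), Function('Q')(17, -20)) = Mul(Add(97, 3), -17) = Mul(100, -17) = -1700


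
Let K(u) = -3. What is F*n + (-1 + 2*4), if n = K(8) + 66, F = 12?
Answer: 763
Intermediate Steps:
n = 63 (n = -3 + 66 = 63)
F*n + (-1 + 2*4) = 12*63 + (-1 + 2*4) = 756 + (-1 + 8) = 756 + 7 = 763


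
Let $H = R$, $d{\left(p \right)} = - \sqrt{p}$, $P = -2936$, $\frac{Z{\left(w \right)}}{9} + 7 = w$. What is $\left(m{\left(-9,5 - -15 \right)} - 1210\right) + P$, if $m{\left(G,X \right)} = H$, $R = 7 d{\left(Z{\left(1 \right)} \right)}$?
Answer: $-4146 - 21 i \sqrt{6} \approx -4146.0 - 51.439 i$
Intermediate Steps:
$Z{\left(w \right)} = -63 + 9 w$
$R = - 21 i \sqrt{6}$ ($R = 7 \left(- \sqrt{-63 + 9 \cdot 1}\right) = 7 \left(- \sqrt{-63 + 9}\right) = 7 \left(- \sqrt{-54}\right) = 7 \left(- 3 i \sqrt{6}\right) = - 21 i \sqrt{6} \approx - 51.439 i$)
$H = - 21 i \sqrt{6} \approx - 51.439 i$
$m{\left(G,X \right)} = - 21 i \sqrt{6}$
$\left(m{\left(-9,5 - -15 \right)} - 1210\right) + P = \left(- 21 i \sqrt{6} - 1210\right) - 2936 = \left(-1210 - 21 i \sqrt{6}\right) - 2936 = -4146 - 21 i \sqrt{6}$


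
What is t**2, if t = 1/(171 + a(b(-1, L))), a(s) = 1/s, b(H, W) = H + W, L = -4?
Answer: 25/729316 ≈ 3.4279e-5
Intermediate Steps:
t = 5/854 (t = 1/(171 + 1/(-1 - 4)) = 1/(171 + 1/(-5)) = 1/(171 - 1/5) = 1/(854/5) = 5/854 ≈ 0.0058548)
t**2 = (5/854)**2 = 25/729316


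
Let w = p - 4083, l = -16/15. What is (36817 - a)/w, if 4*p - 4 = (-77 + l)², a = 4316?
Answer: -4178700/328937 ≈ -12.704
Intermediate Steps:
l = -16/15 (l = -16*1/15 = -16/15 ≈ -1.0667)
p = 1372141/900 (p = 1 + (-77 - 16/15)²/4 = 1 + (-1171/15)²/4 = 1 + (¼)*(1371241/225) = 1 + 1371241/900 = 1372141/900 ≈ 1524.6)
w = -2302559/900 (w = 1372141/900 - 4083 = -2302559/900 ≈ -2558.4)
(36817 - a)/w = (36817 - 1*4316)/(-2302559/900) = (36817 - 4316)*(-900/2302559) = 32501*(-900/2302559) = -4178700/328937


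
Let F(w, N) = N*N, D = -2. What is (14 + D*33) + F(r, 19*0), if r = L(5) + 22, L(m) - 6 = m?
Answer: -52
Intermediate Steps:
L(m) = 6 + m
r = 33 (r = (6 + 5) + 22 = 11 + 22 = 33)
F(w, N) = N²
(14 + D*33) + F(r, 19*0) = (14 - 2*33) + (19*0)² = (14 - 66) + 0² = -52 + 0 = -52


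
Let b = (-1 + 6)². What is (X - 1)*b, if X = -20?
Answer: -525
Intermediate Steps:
b = 25 (b = 5² = 25)
(X - 1)*b = (-20 - 1)*25 = -21*25 = -525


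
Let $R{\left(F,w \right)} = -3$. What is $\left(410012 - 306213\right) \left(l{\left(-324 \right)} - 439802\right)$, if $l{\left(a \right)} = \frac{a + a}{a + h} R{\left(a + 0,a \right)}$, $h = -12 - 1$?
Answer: $- \frac{15384591413182}{337} \approx -4.5652 \cdot 10^{10}$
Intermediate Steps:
$h = -13$
$l{\left(a \right)} = - \frac{6 a}{-13 + a}$ ($l{\left(a \right)} = \frac{a + a}{a - 13} \left(-3\right) = \frac{2 a}{-13 + a} \left(-3\right) = - \frac{6 a}{-13 + a}$)
$\left(410012 - 306213\right) \left(l{\left(-324 \right)} - 439802\right) = \left(410012 - 306213\right) \left(\left(-6\right) \left(-324\right) \frac{1}{-13 - 324} - 439802\right) = \left(410012 - 306213\right) \left(\left(-6\right) \left(-324\right) \frac{1}{-337} - 439802\right) = 103799 \left(\left(-6\right) \left(-324\right) \left(- \frac{1}{337}\right) - 439802\right) = 103799 \left(- \frac{1944}{337} - 439802\right) = 103799 \left(- \frac{148215218}{337}\right) = - \frac{15384591413182}{337}$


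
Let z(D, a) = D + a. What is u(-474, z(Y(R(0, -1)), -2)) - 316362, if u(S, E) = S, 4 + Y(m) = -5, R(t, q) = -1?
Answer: -316836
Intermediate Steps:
Y(m) = -9 (Y(m) = -4 - 5 = -9)
u(-474, z(Y(R(0, -1)), -2)) - 316362 = -474 - 316362 = -316836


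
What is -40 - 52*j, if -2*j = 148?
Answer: 3808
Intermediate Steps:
j = -74 (j = -1/2*148 = -74)
-40 - 52*j = -40 - 52*(-74) = -40 + 3848 = 3808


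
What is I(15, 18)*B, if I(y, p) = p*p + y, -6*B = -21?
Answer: 2373/2 ≈ 1186.5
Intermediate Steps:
B = 7/2 (B = -1/6*(-21) = 7/2 ≈ 3.5000)
I(y, p) = y + p**2 (I(y, p) = p**2 + y = y + p**2)
I(15, 18)*B = (15 + 18**2)*(7/2) = (15 + 324)*(7/2) = 339*(7/2) = 2373/2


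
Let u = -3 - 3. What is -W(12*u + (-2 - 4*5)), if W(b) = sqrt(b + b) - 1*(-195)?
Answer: -195 - 2*I*sqrt(47) ≈ -195.0 - 13.711*I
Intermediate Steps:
u = -6
W(b) = 195 + sqrt(2)*sqrt(b) (W(b) = sqrt(2*b) + 195 = sqrt(2)*sqrt(b) + 195 = 195 + sqrt(2)*sqrt(b))
-W(12*u + (-2 - 4*5)) = -(195 + sqrt(2)*sqrt(12*(-6) + (-2 - 4*5))) = -(195 + sqrt(2)*sqrt(-72 + (-2 - 20))) = -(195 + sqrt(2)*sqrt(-72 - 22)) = -(195 + sqrt(2)*sqrt(-94)) = -(195 + sqrt(2)*(I*sqrt(94))) = -(195 + 2*I*sqrt(47)) = -195 - 2*I*sqrt(47)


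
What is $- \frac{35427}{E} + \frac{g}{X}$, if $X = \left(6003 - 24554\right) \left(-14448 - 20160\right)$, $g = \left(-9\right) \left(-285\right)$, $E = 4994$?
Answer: $- \frac{3790763670801}{534368826992} \approx -7.0939$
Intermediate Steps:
$g = 2565$
$X = 642013008$ ($X = \left(-18551\right) \left(-34608\right) = 642013008$)
$- \frac{35427}{E} + \frac{g}{X} = - \frac{35427}{4994} + \frac{2565}{642013008} = \left(-35427\right) \frac{1}{4994} + 2565 \cdot \frac{1}{642013008} = - \frac{35427}{4994} + \frac{855}{214004336} = - \frac{3790763670801}{534368826992}$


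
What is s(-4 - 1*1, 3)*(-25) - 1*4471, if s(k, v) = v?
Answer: -4546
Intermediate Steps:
s(-4 - 1*1, 3)*(-25) - 1*4471 = 3*(-25) - 1*4471 = -75 - 4471 = -4546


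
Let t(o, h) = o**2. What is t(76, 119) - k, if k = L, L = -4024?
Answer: 9800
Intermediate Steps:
k = -4024
t(76, 119) - k = 76**2 - 1*(-4024) = 5776 + 4024 = 9800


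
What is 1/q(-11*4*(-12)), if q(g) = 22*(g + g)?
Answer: 1/23232 ≈ 4.3044e-5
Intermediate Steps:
q(g) = 44*g (q(g) = 22*(2*g) = 44*g)
1/q(-11*4*(-12)) = 1/(44*(-11*4*(-12))) = 1/(44*(-44*(-12))) = 1/(44*528) = 1/23232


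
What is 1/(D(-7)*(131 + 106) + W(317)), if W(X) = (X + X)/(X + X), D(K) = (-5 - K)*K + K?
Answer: -1/4976 ≈ -0.00020096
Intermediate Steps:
D(K) = K + K*(-5 - K) (D(K) = K*(-5 - K) + K = K + K*(-5 - K))
W(X) = 1 (W(X) = (2*X)/((2*X)) = (2*X)*(1/(2*X)) = 1)
1/(D(-7)*(131 + 106) + W(317)) = 1/((-1*(-7)*(4 - 7))*(131 + 106) + 1) = 1/(-1*(-7)*(-3)*237 + 1) = 1/(-21*237 + 1) = 1/(-4977 + 1) = 1/(-4976) = -1/4976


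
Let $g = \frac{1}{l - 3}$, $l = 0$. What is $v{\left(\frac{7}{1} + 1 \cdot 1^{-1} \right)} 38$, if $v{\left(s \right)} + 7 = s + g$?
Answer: $\frac{76}{3} \approx 25.333$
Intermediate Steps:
$g = - \frac{1}{3}$ ($g = \frac{1}{0 - 3} = \frac{1}{-3} = - \frac{1}{3} \approx -0.33333$)
$v{\left(s \right)} = - \frac{22}{3} + s$ ($v{\left(s \right)} = -7 + \left(s - \frac{1}{3}\right) = -7 + \left(- \frac{1}{3} + s\right) = - \frac{22}{3} + s$)
$v{\left(\frac{7}{1} + 1 \cdot 1^{-1} \right)} 38 = \left(- \frac{22}{3} + \left(\frac{7}{1} + 1 \cdot 1^{-1}\right)\right) 38 = \left(- \frac{22}{3} + \left(7 \cdot 1 + 1 \cdot 1\right)\right) 38 = \left(- \frac{22}{3} + \left(7 + 1\right)\right) 38 = \left(- \frac{22}{3} + 8\right) 38 = \frac{2}{3} \cdot 38 = \frac{76}{3}$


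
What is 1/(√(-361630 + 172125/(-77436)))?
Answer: -2*I*√82627176795/345720405 ≈ -0.0016629*I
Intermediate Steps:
1/(√(-361630 + 172125/(-77436))) = 1/(√(-361630 + 172125*(-1/77436))) = 1/(√(-361630 - 2125/956)) = 1/(√(-345720405/956)) = 1/(I*√82627176795/478) = -2*I*√82627176795/345720405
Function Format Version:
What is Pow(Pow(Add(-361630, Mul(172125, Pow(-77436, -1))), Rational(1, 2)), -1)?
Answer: Mul(Rational(-2, 345720405), I, Pow(82627176795, Rational(1, 2))) ≈ Mul(-0.0016629, I)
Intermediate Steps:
Pow(Pow(Add(-361630, Mul(172125, Pow(-77436, -1))), Rational(1, 2)), -1) = Pow(Pow(Add(-361630, Mul(172125, Rational(-1, 77436))), Rational(1, 2)), -1) = Pow(Pow(Add(-361630, Rational(-2125, 956)), Rational(1, 2)), -1) = Pow(Pow(Rational(-345720405, 956), Rational(1, 2)), -1) = Pow(Mul(Rational(1, 478), I, Pow(82627176795, Rational(1, 2))), -1) = Mul(Rational(-2, 345720405), I, Pow(82627176795, Rational(1, 2)))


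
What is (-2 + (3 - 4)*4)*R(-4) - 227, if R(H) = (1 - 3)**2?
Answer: -251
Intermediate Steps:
R(H) = 4 (R(H) = (-2)**2 = 4)
(-2 + (3 - 4)*4)*R(-4) - 227 = (-2 + (3 - 4)*4)*4 - 227 = (-2 - 1*4)*4 - 227 = (-2 - 4)*4 - 227 = -6*4 - 227 = -24 - 227 = -251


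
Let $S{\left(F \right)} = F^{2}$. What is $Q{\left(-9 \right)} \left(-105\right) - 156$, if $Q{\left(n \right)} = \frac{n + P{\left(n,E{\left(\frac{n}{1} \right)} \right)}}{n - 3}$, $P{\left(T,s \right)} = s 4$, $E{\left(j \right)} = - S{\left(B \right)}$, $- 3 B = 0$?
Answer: $- \frac{939}{4} \approx -234.75$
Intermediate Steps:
$B = 0$ ($B = \left(- \frac{1}{3}\right) 0 = 0$)
$E{\left(j \right)} = 0$ ($E{\left(j \right)} = - 0^{2} = \left(-1\right) 0 = 0$)
$P{\left(T,s \right)} = 4 s$
$Q{\left(n \right)} = \frac{n}{-3 + n}$ ($Q{\left(n \right)} = \frac{n + 4 \cdot 0}{n - 3} = \frac{n + 0}{-3 + n} = \frac{n}{-3 + n}$)
$Q{\left(-9 \right)} \left(-105\right) - 156 = - \frac{9}{-3 - 9} \left(-105\right) - 156 = - \frac{9}{-12} \left(-105\right) - 156 = \left(-9\right) \left(- \frac{1}{12}\right) \left(-105\right) - 156 = \frac{3}{4} \left(-105\right) - 156 = - \frac{315}{4} - 156 = - \frac{939}{4}$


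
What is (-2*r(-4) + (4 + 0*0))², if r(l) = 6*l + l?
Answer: 3600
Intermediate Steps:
r(l) = 7*l
(-2*r(-4) + (4 + 0*0))² = (-14*(-4) + (4 + 0*0))² = (-2*(-28) + (4 + 0))² = (56 + 4)² = 60² = 3600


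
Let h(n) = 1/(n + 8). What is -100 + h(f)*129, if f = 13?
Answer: -657/7 ≈ -93.857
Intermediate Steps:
h(n) = 1/(8 + n)
-100 + h(f)*129 = -100 + 129/(8 + 13) = -100 + 129/21 = -100 + (1/21)*129 = -100 + 43/7 = -657/7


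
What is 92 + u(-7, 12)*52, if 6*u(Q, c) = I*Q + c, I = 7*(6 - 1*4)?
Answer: -1960/3 ≈ -653.33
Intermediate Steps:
I = 14 (I = 7*(6 - 4) = 7*2 = 14)
u(Q, c) = c/6 + 7*Q/3 (u(Q, c) = (14*Q + c)/6 = (c + 14*Q)/6 = c/6 + 7*Q/3)
92 + u(-7, 12)*52 = 92 + ((1/6)*12 + (7/3)*(-7))*52 = 92 + (2 - 49/3)*52 = 92 - 43/3*52 = 92 - 2236/3 = -1960/3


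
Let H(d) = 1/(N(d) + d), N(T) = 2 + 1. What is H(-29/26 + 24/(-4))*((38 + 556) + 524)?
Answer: -29068/107 ≈ -271.66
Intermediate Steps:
N(T) = 3
H(d) = 1/(3 + d)
H(-29/26 + 24/(-4))*((38 + 556) + 524) = ((38 + 556) + 524)/(3 + (-29/26 + 24/(-4))) = (594 + 524)/(3 + (-29*1/26 + 24*(-1/4))) = 1118/(3 + (-29/26 - 6)) = 1118/(3 - 185/26) = 1118/(-107/26) = -26/107*1118 = -29068/107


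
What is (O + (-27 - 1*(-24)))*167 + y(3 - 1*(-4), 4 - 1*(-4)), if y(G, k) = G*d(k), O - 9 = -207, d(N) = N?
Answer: -33511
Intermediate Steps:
O = -198 (O = 9 - 207 = -198)
y(G, k) = G*k
(O + (-27 - 1*(-24)))*167 + y(3 - 1*(-4), 4 - 1*(-4)) = (-198 + (-27 - 1*(-24)))*167 + (3 - 1*(-4))*(4 - 1*(-4)) = (-198 + (-27 + 24))*167 + (3 + 4)*(4 + 4) = (-198 - 3)*167 + 7*8 = -201*167 + 56 = -33567 + 56 = -33511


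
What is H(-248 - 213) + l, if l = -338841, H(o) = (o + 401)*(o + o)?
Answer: -283521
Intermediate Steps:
H(o) = 2*o*(401 + o) (H(o) = (401 + o)*(2*o) = 2*o*(401 + o))
H(-248 - 213) + l = 2*(-248 - 213)*(401 + (-248 - 213)) - 338841 = 2*(-461)*(401 - 461) - 338841 = 2*(-461)*(-60) - 338841 = 55320 - 338841 = -283521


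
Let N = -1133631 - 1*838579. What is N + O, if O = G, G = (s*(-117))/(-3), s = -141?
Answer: -1977709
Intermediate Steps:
N = -1972210 (N = -1133631 - 838579 = -1972210)
G = -5499 (G = -141*(-117)/(-3) = 16497*(-⅓) = -5499)
O = -5499
N + O = -1972210 - 5499 = -1977709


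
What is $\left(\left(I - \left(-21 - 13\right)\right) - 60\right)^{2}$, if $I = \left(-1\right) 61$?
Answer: $7569$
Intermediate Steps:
$I = -61$
$\left(\left(I - \left(-21 - 13\right)\right) - 60\right)^{2} = \left(\left(-61 - \left(-21 - 13\right)\right) - 60\right)^{2} = \left(\left(-61 - -34\right) - 60\right)^{2} = \left(\left(-61 + 34\right) - 60\right)^{2} = \left(-27 - 60\right)^{2} = \left(-87\right)^{2} = 7569$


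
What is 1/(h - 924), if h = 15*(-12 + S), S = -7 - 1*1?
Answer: -1/1224 ≈ -0.00081699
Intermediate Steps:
S = -8 (S = -7 - 1 = -8)
h = -300 (h = 15*(-12 - 8) = 15*(-20) = -300)
1/(h - 924) = 1/(-300 - 924) = 1/(-1224) = -1/1224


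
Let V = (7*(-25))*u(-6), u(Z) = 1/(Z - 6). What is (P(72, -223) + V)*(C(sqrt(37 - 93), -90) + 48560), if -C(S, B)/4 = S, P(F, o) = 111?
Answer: 18294980/3 - 3014*I*sqrt(14)/3 ≈ 6.0983e+6 - 3759.1*I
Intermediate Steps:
u(Z) = 1/(-6 + Z)
C(S, B) = -4*S
V = 175/12 (V = (7*(-25))/(-6 - 6) = -175/(-12) = -175*(-1/12) = 175/12 ≈ 14.583)
(P(72, -223) + V)*(C(sqrt(37 - 93), -90) + 48560) = (111 + 175/12)*(-4*sqrt(37 - 93) + 48560) = 1507*(-8*I*sqrt(14) + 48560)/12 = 1507*(48560 - 8*I*sqrt(14))/12 = 18294980/3 - 3014*I*sqrt(14)/3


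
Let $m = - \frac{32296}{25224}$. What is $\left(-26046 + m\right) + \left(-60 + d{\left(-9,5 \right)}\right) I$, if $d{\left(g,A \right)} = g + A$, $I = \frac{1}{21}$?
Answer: $- \frac{191652263}{7357} \approx -26050.0$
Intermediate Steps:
$I = \frac{1}{21} \approx 0.047619$
$m = - \frac{4037}{3153}$ ($m = \left(-32296\right) \frac{1}{25224} = - \frac{4037}{3153} \approx -1.2804$)
$d{\left(g,A \right)} = A + g$
$\left(-26046 + m\right) + \left(-60 + d{\left(-9,5 \right)}\right) I = \left(-26046 - \frac{4037}{3153}\right) + \left(-60 + \left(5 - 9\right)\right) \frac{1}{21} = - \frac{82127075}{3153} + \left(-60 - 4\right) \frac{1}{21} = - \frac{82127075}{3153} - \frac{64}{21} = - \frac{191652263}{7357}$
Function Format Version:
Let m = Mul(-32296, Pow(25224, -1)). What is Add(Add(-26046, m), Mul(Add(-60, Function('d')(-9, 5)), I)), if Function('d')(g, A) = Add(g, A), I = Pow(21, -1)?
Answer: Rational(-191652263, 7357) ≈ -26050.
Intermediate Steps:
I = Rational(1, 21) ≈ 0.047619
m = Rational(-4037, 3153) (m = Mul(-32296, Rational(1, 25224)) = Rational(-4037, 3153) ≈ -1.2804)
Function('d')(g, A) = Add(A, g)
Add(Add(-26046, m), Mul(Add(-60, Function('d')(-9, 5)), I)) = Add(Add(-26046, Rational(-4037, 3153)), Mul(Add(-60, Add(5, -9)), Rational(1, 21))) = Add(Rational(-82127075, 3153), Mul(Add(-60, -4), Rational(1, 21))) = Add(Rational(-82127075, 3153), Mul(-64, Rational(1, 21))) = Add(Rational(-82127075, 3153), Rational(-64, 21)) = Rational(-191652263, 7357)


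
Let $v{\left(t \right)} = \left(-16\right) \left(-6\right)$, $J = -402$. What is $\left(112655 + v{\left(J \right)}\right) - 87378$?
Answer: $25373$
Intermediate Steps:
$v{\left(t \right)} = 96$
$\left(112655 + v{\left(J \right)}\right) - 87378 = \left(112655 + 96\right) - 87378 = 112751 - 87378 = 25373$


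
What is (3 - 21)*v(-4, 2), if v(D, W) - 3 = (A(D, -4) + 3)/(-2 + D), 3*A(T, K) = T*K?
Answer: -29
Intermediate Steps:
A(T, K) = K*T/3 (A(T, K) = (T*K)/3 = (K*T)/3 = K*T/3)
v(D, W) = 3 + (3 - 4*D/3)/(-2 + D) (v(D, W) = 3 + ((⅓)*(-4)*D + 3)/(-2 + D) = 3 + (-4*D/3 + 3)/(-2 + D) = 3 + (3 - 4*D/3)/(-2 + D))
(3 - 21)*v(-4, 2) = (3 - 21)*((-9 + 5*(-4))/(3*(-2 - 4))) = -6*(-9 - 20)/(-6) = -6*(-1)*(-29)/6 = -18*29/18 = -29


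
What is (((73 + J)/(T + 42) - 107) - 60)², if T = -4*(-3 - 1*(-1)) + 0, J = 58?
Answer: 67551961/2500 ≈ 27021.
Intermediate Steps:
T = 8 (T = -4*(-3 + 1) + 0 = -4*(-2) + 0 = 8 + 0 = 8)
(((73 + J)/(T + 42) - 107) - 60)² = (((73 + 58)/(8 + 42) - 107) - 60)² = ((131/50 - 107) - 60)² = (-5219/50 - 60)² = (-8219/50)² = 67551961/2500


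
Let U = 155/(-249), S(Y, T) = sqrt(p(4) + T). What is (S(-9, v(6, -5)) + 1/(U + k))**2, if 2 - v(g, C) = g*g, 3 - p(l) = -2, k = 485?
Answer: -421856328899/14546772100 + 249*I*sqrt(29)/60305 ≈ -29.0 + 0.022235*I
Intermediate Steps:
p(l) = 5 (p(l) = 3 - 1*(-2) = 3 + 2 = 5)
v(g, C) = 2 - g**2 (v(g, C) = 2 - g*g = 2 - g**2)
S(Y, T) = sqrt(5 + T)
U = -155/249 (U = 155*(-1/249) = -155/249 ≈ -0.62249)
(S(-9, v(6, -5)) + 1/(U + k))**2 = (sqrt(5 + (2 - 1*6**2)) + 1/(-155/249 + 485))**2 = (sqrt(5 + (2 - 1*36)) + 1/(120610/249))**2 = (sqrt(5 + (2 - 36)) + 249/120610)**2 = (sqrt(5 - 34) + 249/120610)**2 = (sqrt(-29) + 249/120610)**2 = (I*sqrt(29) + 249/120610)**2 = (249/120610 + I*sqrt(29))**2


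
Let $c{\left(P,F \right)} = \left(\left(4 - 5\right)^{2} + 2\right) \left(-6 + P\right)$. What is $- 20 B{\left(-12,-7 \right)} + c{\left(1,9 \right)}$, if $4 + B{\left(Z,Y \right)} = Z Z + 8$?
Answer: $-2975$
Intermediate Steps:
$B{\left(Z,Y \right)} = 4 + Z^{2}$ ($B{\left(Z,Y \right)} = -4 + \left(Z Z + 8\right) = -4 + \left(Z^{2} + 8\right) = -4 + \left(8 + Z^{2}\right) = 4 + Z^{2}$)
$c{\left(P,F \right)} = -18 + 3 P$ ($c{\left(P,F \right)} = \left(\left(-1\right)^{2} + 2\right) \left(-6 + P\right) = \left(1 + 2\right) \left(-6 + P\right) = 3 \left(-6 + P\right) = -18 + 3 P$)
$- 20 B{\left(-12,-7 \right)} + c{\left(1,9 \right)} = - 20 \left(4 + \left(-12\right)^{2}\right) + \left(-18 + 3 \cdot 1\right) = - 20 \left(4 + 144\right) + \left(-18 + 3\right) = \left(-20\right) 148 - 15 = -2960 - 15 = -2975$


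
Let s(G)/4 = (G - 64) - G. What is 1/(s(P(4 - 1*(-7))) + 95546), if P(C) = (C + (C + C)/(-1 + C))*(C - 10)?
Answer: 1/95290 ≈ 1.0494e-5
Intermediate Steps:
P(C) = (-10 + C)*(C + 2*C/(-1 + C)) (P(C) = (C + (2*C)/(-1 + C))*(-10 + C) = (C + 2*C/(-1 + C))*(-10 + C) = (-10 + C)*(C + 2*C/(-1 + C)))
s(G) = -256 (s(G) = 4*((G - 64) - G) = 4*((-64 + G) - G) = 4*(-64) = -256)
1/(s(P(4 - 1*(-7))) + 95546) = 1/(-256 + 95546) = 1/95290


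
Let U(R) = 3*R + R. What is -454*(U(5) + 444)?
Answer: -210656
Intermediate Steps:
U(R) = 4*R
-454*(U(5) + 444) = -454*(4*5 + 444) = -454*(20 + 444) = -454*464 = -210656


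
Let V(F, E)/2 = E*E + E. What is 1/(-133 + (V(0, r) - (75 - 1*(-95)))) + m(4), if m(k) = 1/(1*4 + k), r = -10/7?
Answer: 14395/118296 ≈ 0.12169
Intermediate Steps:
r = -10/7 (r = -10*1/7 = -10/7 ≈ -1.4286)
V(F, E) = 2*E + 2*E**2 (V(F, E) = 2*(E*E + E) = 2*(E**2 + E) = 2*(E + E**2) = 2*E + 2*E**2)
m(k) = 1/(4 + k)
1/(-133 + (V(0, r) - (75 - 1*(-95)))) + m(4) = 1/(-133 + (2*(-10/7)*(1 - 10/7) - (75 - 1*(-95)))) + 1/(4 + 4) = 1/(-133 + (2*(-10/7)*(-3/7) - (75 + 95))) + 1/8 = 1/(-133 + (60/49 - 1*170)) + 1/8 = 1/(-133 + (60/49 - 170)) + 1/8 = 1/(-133 - 8270/49) + 1/8 = 1/(-14787/49) + 1/8 = -49/14787 + 1/8 = 14395/118296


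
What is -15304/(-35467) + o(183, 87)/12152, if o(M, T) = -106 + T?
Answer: 185300335/430994984 ≈ 0.42994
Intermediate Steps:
-15304/(-35467) + o(183, 87)/12152 = -15304/(-35467) + (-106 + 87)/12152 = -15304*(-1/35467) - 19*1/12152 = 15304/35467 - 19/12152 = 185300335/430994984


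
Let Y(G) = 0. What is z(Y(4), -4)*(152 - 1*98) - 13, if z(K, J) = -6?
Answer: -337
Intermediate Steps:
z(Y(4), -4)*(152 - 1*98) - 13 = -6*(152 - 1*98) - 13 = -6*(152 - 98) - 13 = -6*54 - 13 = -324 - 13 = -337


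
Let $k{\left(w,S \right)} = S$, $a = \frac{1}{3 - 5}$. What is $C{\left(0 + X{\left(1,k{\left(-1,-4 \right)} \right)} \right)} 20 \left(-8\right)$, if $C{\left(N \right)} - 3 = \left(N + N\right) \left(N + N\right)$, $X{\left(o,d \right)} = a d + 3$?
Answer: $-16480$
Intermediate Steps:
$a = - \frac{1}{2}$ ($a = \frac{1}{-2} = - \frac{1}{2} \approx -0.5$)
$X{\left(o,d \right)} = 3 - \frac{d}{2}$ ($X{\left(o,d \right)} = - \frac{d}{2} + 3 = 3 - \frac{d}{2}$)
$C{\left(N \right)} = 3 + 4 N^{2}$ ($C{\left(N \right)} = 3 + \left(N + N\right) \left(N + N\right) = 3 + 2 N 2 N = 3 + 4 N^{2}$)
$C{\left(0 + X{\left(1,k{\left(-1,-4 \right)} \right)} \right)} 20 \left(-8\right) = \left(3 + 4 \left(0 + \left(3 - -2\right)\right)^{2}\right) 20 \left(-8\right) = \left(3 + 4 \left(0 + \left(3 + 2\right)\right)^{2}\right) 20 \left(-8\right) = \left(3 + 4 \left(0 + 5\right)^{2}\right) 20 \left(-8\right) = \left(3 + 4 \cdot 5^{2}\right) 20 \left(-8\right) = \left(3 + 4 \cdot 25\right) 20 \left(-8\right) = \left(3 + 100\right) 20 \left(-8\right) = 103 \cdot 20 \left(-8\right) = 2060 \left(-8\right) = -16480$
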